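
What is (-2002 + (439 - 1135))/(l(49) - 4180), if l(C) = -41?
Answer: 2698/4221 ≈ 0.63918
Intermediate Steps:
(-2002 + (439 - 1135))/(l(49) - 4180) = (-2002 + (439 - 1135))/(-41 - 4180) = (-2002 - 696)/(-4221) = -2698*(-1/4221) = 2698/4221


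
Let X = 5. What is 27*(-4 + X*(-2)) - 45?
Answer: -423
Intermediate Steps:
27*(-4 + X*(-2)) - 45 = 27*(-4 + 5*(-2)) - 45 = 27*(-4 - 10) - 45 = 27*(-14) - 45 = -378 - 45 = -423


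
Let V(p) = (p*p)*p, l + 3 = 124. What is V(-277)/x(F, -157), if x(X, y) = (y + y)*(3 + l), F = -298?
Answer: 21253933/38936 ≈ 545.87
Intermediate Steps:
l = 121 (l = -3 + 124 = 121)
V(p) = p**3 (V(p) = p**2*p = p**3)
x(X, y) = 248*y (x(X, y) = (y + y)*(3 + 121) = (2*y)*124 = 248*y)
V(-277)/x(F, -157) = (-277)**3/((248*(-157))) = -21253933/(-38936) = -21253933*(-1/38936) = 21253933/38936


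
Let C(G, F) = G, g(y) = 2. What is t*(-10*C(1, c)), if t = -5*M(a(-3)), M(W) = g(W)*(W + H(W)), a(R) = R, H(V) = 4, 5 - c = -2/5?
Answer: 100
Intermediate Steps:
c = 27/5 (c = 5 - (-2)/5 = 5 - 1*(-2/5) = 5 + 2/5 = 27/5 ≈ 5.4000)
M(W) = 8 + 2*W (M(W) = 2*(W + 4) = 2*(4 + W) = 8 + 2*W)
t = -10 (t = -5*(8 + 2*(-3)) = -5*(8 - 6) = -5*2 = -10)
t*(-10*C(1, c)) = -(-100) = -10*(-10) = 100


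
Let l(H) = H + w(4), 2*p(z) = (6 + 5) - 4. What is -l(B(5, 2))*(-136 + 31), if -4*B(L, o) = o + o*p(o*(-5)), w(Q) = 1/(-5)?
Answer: -1029/4 ≈ -257.25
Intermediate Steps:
w(Q) = -1/5
p(z) = 7/2 (p(z) = ((6 + 5) - 4)/2 = (11 - 4)/2 = (1/2)*7 = 7/2)
B(L, o) = -9*o/8 (B(L, o) = -(o + o*(7/2))/4 = -(o + 7*o/2)/4 = -9*o/8)
l(H) = -1/5 + H (l(H) = H - 1/5 = -1/5 + H)
-l(B(5, 2))*(-136 + 31) = -(-1/5 - 9/8*2)*(-136 + 31) = -(-1/5 - 9/4)*(-105) = -(-49)*(-105)/20 = -1*1029/4 = -1029/4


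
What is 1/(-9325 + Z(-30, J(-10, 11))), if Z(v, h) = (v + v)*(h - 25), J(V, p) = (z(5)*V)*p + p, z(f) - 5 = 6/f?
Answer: 1/32435 ≈ 3.0831e-5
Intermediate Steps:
z(f) = 5 + 6/f
J(V, p) = p + 31*V*p/5 (J(V, p) = ((5 + 6/5)*V)*p + p = (31*V/5)*p + p = 31*V*p/5 + p = p + 31*V*p/5)
Z(v, h) = 2*v*(-25 + h) (Z(v, h) = (2*v)*(-25 + h) = 2*v*(-25 + h))
1/(-9325 + Z(-30, J(-10, 11))) = 1/(-9325 + 2*(-30)*(-25 + (⅕)*11*(5 + 31*(-10)))) = 1/(-9325 + 2*(-30)*(-25 + (⅕)*11*(5 - 310))) = 1/(-9325 + 2*(-30)*(-25 + (⅕)*11*(-305))) = 1/(-9325 + 2*(-30)*(-25 - 671)) = 1/(-9325 + 2*(-30)*(-696)) = 1/(-9325 + 41760) = 1/32435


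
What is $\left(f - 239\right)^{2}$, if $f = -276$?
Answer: $265225$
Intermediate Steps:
$\left(f - 239\right)^{2} = \left(-276 - 239\right)^{2} = \left(-515\right)^{2} = 265225$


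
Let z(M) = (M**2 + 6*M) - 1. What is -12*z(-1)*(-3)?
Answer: -216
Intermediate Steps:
z(M) = -1 + M**2 + 6*M
-12*z(-1)*(-3) = -12*(-1 + (-1)**2 + 6*(-1))*(-3) = -12*(-1 + 1 - 6)*(-3) = -12*(-6)*(-3) = 72*(-3) = -216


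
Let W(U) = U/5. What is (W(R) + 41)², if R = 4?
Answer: 43681/25 ≈ 1747.2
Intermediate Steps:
W(U) = U/5 (W(U) = U*(⅕) = U/5)
(W(R) + 41)² = ((⅕)*4 + 41)² = (⅘ + 41)² = (209/5)² = 43681/25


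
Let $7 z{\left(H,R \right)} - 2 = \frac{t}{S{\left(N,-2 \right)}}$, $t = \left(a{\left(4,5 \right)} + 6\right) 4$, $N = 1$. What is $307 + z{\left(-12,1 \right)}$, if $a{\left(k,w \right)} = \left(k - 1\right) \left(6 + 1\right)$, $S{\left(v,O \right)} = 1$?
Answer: $\frac{2259}{7} \approx 322.71$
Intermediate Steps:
$a{\left(k,w \right)} = -7 + 7 k$ ($a{\left(k,w \right)} = \left(-1 + k\right) 7 = -7 + 7 k$)
$t = 108$ ($t = \left(\left(-7 + 7 \cdot 4\right) + 6\right) 4 = \left(\left(-7 + 28\right) + 6\right) 4 = \left(21 + 6\right) 4 = 27 \cdot 4 = 108$)
$z{\left(H,R \right)} = \frac{110}{7}$ ($z{\left(H,R \right)} = \frac{2}{7} + \frac{108 \cdot 1^{-1}}{7} = \frac{2}{7} + \frac{108 \cdot 1}{7} = \frac{2}{7} + \frac{1}{7} \cdot 108 = \frac{2}{7} + \frac{108}{7} = \frac{110}{7}$)
$307 + z{\left(-12,1 \right)} = 307 + \frac{110}{7} = \frac{2259}{7}$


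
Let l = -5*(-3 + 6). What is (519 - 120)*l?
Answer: -5985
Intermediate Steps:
l = -15 (l = -5*3 = -15)
(519 - 120)*l = (519 - 120)*(-15) = 399*(-15) = -5985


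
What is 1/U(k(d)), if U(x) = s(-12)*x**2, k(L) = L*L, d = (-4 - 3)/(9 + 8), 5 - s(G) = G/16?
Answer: 334084/55223 ≈ 6.0497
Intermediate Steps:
s(G) = 5 - G/16
d = -7/17 ≈ -0.41176
k(L) = L**2
U(x) = 23*x**2/4 (U(x) = (5 - 1/16*(-12))*x**2 = (5 + 3/4)*x**2 = 23*x**2/4)
1/U(k(d)) = 1/(23*((-7/17)**2)**2/4) = 1/(23*(49/289)**2/4) = 1/((23/4)*(2401/83521)) = 1/(55223/334084) = 334084/55223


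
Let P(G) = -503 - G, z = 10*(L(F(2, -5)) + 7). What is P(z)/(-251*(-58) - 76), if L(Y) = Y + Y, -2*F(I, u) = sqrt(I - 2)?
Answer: -573/14482 ≈ -0.039566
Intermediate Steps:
F(I, u) = -sqrt(-2 + I)/2 (F(I, u) = -sqrt(I - 2)/2 = -sqrt(-2 + I)/2)
L(Y) = 2*Y
z = 70 (z = 10*(2*(-sqrt(-2 + 2)/2) + 7) = 10*(2*(-sqrt(0)/2) + 7) = 10*(2*(-1/2*0) + 7) = 10*(2*0 + 7) = 10*(0 + 7) = 10*7 = 70)
P(z)/(-251*(-58) - 76) = (-503 - 1*70)/(-251*(-58) - 76) = (-503 - 70)/(14558 - 76) = -573/14482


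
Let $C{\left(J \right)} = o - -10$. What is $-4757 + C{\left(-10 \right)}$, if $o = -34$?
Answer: $-4781$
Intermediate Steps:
$C{\left(J \right)} = -24$ ($C{\left(J \right)} = -34 - -10 = -34 + 10 = -24$)
$-4757 + C{\left(-10 \right)} = -4757 - 24 = -4781$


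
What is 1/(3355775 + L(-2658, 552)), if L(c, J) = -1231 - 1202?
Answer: 1/3353342 ≈ 2.9821e-7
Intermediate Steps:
L(c, J) = -2433
1/(3355775 + L(-2658, 552)) = 1/(3355775 - 2433) = 1/3353342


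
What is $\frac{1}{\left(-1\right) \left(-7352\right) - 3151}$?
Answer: $\frac{1}{4201} \approx 0.00023804$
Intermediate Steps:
$\frac{1}{\left(-1\right) \left(-7352\right) - 3151} = \frac{1}{7352 - 3151} = \frac{1}{4201}$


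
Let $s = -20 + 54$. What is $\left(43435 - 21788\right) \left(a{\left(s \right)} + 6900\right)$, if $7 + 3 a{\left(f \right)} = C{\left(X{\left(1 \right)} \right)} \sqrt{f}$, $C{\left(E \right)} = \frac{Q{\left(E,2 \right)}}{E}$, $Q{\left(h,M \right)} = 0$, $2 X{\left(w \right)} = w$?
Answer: $\frac{447941371}{3} \approx 1.4931 \cdot 10^{8}$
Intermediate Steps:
$X{\left(w \right)} = \frac{w}{2}$
$C{\left(E \right)} = 0$ ($C{\left(E \right)} = \frac{0}{E} = 0$)
$s = 34$
$a{\left(f \right)} = - \frac{7}{3}$ ($a{\left(f \right)} = - \frac{7}{3} + \frac{0 \sqrt{f}}{3} = - \frac{7}{3} + \frac{1}{3} \cdot 0 = - \frac{7}{3} + 0 = - \frac{7}{3}$)
$\left(43435 - 21788\right) \left(a{\left(s \right)} + 6900\right) = \left(43435 - 21788\right) \left(- \frac{7}{3} + 6900\right) = \left(43435 - 21788\right) \frac{20693}{3} = 21647 \cdot \frac{20693}{3} = \frac{447941371}{3}$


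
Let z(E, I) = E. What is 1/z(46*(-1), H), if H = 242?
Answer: -1/46 ≈ -0.021739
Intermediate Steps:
1/z(46*(-1), H) = 1/(46*(-1)) = 1/(-46) = -1/46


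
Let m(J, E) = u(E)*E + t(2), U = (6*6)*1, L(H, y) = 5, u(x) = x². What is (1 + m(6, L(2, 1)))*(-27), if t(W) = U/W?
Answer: -3888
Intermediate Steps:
U = 36 (U = 36*1 = 36)
t(W) = 36/W
m(J, E) = 18 + E³ (m(J, E) = E²*E + 36/2 = E³ + 36*(½) = E³ + 18 = 18 + E³)
(1 + m(6, L(2, 1)))*(-27) = (1 + (18 + 5³))*(-27) = (1 + (18 + 125))*(-27) = (1 + 143)*(-27) = 144*(-27) = -3888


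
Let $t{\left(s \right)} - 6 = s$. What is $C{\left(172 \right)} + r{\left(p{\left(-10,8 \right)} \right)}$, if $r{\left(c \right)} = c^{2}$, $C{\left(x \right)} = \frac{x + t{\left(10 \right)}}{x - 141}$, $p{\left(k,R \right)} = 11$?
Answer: $\frac{3939}{31} \approx 127.06$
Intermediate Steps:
$t{\left(s \right)} = 6 + s$
$C{\left(x \right)} = \frac{16 + x}{-141 + x}$ ($C{\left(x \right)} = \frac{x + \left(6 + 10\right)}{x - 141} = \frac{x + 16}{-141 + x} = \frac{16 + x}{-141 + x}$)
$C{\left(172 \right)} + r{\left(p{\left(-10,8 \right)} \right)} = \frac{16 + 172}{-141 + 172} + 11^{2} = \frac{1}{31} \cdot 188 + 121 = \frac{188}{31} + 121 = \frac{3939}{31}$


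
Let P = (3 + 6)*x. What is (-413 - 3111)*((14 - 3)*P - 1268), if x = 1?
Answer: 4119556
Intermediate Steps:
P = 9 (P = (3 + 6)*1 = 9*1 = 9)
(-413 - 3111)*((14 - 3)*P - 1268) = (-413 - 3111)*((14 - 3)*9 - 1268) = -3524*(11*9 - 1268) = -3524*(99 - 1268) = -3524*(-1169) = 4119556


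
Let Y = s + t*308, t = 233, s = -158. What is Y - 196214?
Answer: -124608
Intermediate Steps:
Y = 71606 (Y = -158 + 233*308 = -158 + 71764 = 71606)
Y - 196214 = 71606 - 196214 = -124608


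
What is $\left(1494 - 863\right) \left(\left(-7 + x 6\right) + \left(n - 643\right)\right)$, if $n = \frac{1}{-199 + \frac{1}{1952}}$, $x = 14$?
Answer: $- \frac{138733523974}{388447} \approx -3.5715 \cdot 10^{5}$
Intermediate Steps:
$n = - \frac{1952}{388447}$ ($n = \frac{1}{-199 + \frac{1}{1952}} = \frac{1}{- \frac{388447}{1952}} = - \frac{1952}{388447} \approx -0.0050251$)
$\left(1494 - 863\right) \left(\left(-7 + x 6\right) + \left(n - 643\right)\right) = \left(1494 - 863\right) \left(\left(-7 + 14 \cdot 6\right) - \frac{249773373}{388447}\right) = 631 \left(\left(-7 + 84\right) - \frac{249773373}{388447}\right) = 631 \left(77 - \frac{249773373}{388447}\right) = 631 \left(- \frac{219862954}{388447}\right) = - \frac{138733523974}{388447}$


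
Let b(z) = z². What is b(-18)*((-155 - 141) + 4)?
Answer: -94608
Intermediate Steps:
b(-18)*((-155 - 141) + 4) = (-18)²*((-155 - 141) + 4) = 324*(-296 + 4) = 324*(-292) = -94608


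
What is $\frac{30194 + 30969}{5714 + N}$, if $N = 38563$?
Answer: $\frac{61163}{44277} \approx 1.3814$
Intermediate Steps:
$\frac{30194 + 30969}{5714 + N} = \frac{30194 + 30969}{5714 + 38563} = \frac{61163}{44277}$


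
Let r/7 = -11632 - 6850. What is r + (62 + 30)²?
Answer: -120910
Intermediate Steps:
r = -129374 (r = 7*(-11632 - 6850) = 7*(-18482) = -129374)
r + (62 + 30)² = -129374 + (62 + 30)² = -129374 + 92² = -129374 + 8464 = -120910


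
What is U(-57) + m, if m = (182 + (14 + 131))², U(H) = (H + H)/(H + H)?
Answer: 106930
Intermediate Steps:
U(H) = 1 (U(H) = (2*H)/((2*H)) = (2*H)*(1/(2*H)) = 1)
m = 106929 (m = (182 + 145)² = 327² = 106929)
U(-57) + m = 1 + 106929 = 106930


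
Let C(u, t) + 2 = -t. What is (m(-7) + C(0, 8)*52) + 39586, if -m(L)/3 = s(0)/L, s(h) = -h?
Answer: 39066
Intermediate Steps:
C(u, t) = -2 - t
m(L) = 0 (m(L) = -3*(-1*0)/L = -0/L = -3*0 = 0)
(m(-7) + C(0, 8)*52) + 39586 = (0 + (-2 - 1*8)*52) + 39586 = (0 + (-2 - 8)*52) + 39586 = (0 - 10*52) + 39586 = (0 - 520) + 39586 = -520 + 39586 = 39066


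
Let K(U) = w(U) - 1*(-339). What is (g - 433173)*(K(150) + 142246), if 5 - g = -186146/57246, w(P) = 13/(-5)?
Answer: -8839021317618992/143115 ≈ -6.1762e+10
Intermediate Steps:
w(P) = -13/5 (w(P) = 13*(-1/5) = -13/5)
K(U) = 1682/5 (K(U) = -13/5 - 1*(-339) = -13/5 + 339 = 1682/5)
g = 236188/28623 (g = 5 - (-186146)/57246 = 5 - 1*(-93073/28623) = 5 + 93073/28623 = 236188/28623 ≈ 8.2517)
(g - 433173)*(K(150) + 142246) = (236188/28623 - 433173)*(1682/5 + 142246) = -12398474591/28623*712912/5 = -8839021317618992/143115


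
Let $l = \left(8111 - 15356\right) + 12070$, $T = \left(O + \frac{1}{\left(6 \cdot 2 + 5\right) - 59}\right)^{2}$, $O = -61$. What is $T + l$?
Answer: $\frac{15080269}{1764} \approx 8548.9$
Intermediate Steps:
$T = \frac{6568969}{1764}$ ($T = \left(-61 + \frac{1}{\left(6 \cdot 2 + 5\right) - 59}\right)^{2} = \left(-61 + \frac{1}{\left(12 + 5\right) - 59}\right)^{2} = \left(-61 + \frac{1}{17 - 59}\right)^{2} = \left(-61 + \frac{1}{-42}\right)^{2} = \left(-61 - \frac{1}{42}\right)^{2} = \left(- \frac{2563}{42}\right)^{2} = \frac{6568969}{1764} \approx 3723.9$)
$l = 4825$ ($l = -7245 + 12070 = 4825$)
$T + l = \frac{6568969}{1764} + 4825 = \frac{15080269}{1764}$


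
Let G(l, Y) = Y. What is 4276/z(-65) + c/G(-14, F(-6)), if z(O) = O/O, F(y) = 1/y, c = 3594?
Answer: -17288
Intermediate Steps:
z(O) = 1
4276/z(-65) + c/G(-14, F(-6)) = 4276/1 + 3594/(1/(-6)) = 4276*1 + 3594/(-⅙) = 4276 + 3594*(-6) = 4276 - 21564 = -17288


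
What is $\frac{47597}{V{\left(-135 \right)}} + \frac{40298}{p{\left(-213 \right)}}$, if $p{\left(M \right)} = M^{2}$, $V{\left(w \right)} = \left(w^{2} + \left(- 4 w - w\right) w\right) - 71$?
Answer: $\frac{781157065}{3310621299} \approx 0.23595$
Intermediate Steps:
$V{\left(w \right)} = -71 - 4 w^{2}$ ($V{\left(w \right)} = \left(w^{2} + - 5 w w\right) - 71 = \left(w^{2} - 5 w^{2}\right) - 71 = - 4 w^{2} - 71 = -71 - 4 w^{2}$)
$\frac{47597}{V{\left(-135 \right)}} + \frac{40298}{p{\left(-213 \right)}} = \frac{47597}{-71 - 4 \left(-135\right)^{2}} + \frac{40298}{\left(-213\right)^{2}} = \frac{47597}{-71 - 72900} + \frac{40298}{45369} = \frac{47597}{-71 - 72900} + 40298 \cdot \frac{1}{45369} = \frac{47597}{-72971} + \frac{40298}{45369} = 47597 \left(- \frac{1}{72971}\right) + \frac{40298}{45369} = - \frac{47597}{72971} + \frac{40298}{45369} = \frac{781157065}{3310621299}$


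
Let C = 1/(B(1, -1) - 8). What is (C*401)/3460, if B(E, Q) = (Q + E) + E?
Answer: -401/24220 ≈ -0.016557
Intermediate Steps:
B(E, Q) = Q + 2*E (B(E, Q) = (E + Q) + E = Q + 2*E)
C = -⅐ (C = 1/((-1 + 2*1) - 8) = 1/((-1 + 2) - 8) = 1/(1 - 8) = 1/(-7) = -⅐ ≈ -0.14286)
(C*401)/3460 = -⅐*401/3460 = -401/7*1/3460 = -401/24220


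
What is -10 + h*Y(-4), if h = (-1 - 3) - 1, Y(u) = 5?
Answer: -35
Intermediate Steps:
h = -5 (h = -4 - 1 = -5)
-10 + h*Y(-4) = -10 - 5*5 = -10 - 25 = -35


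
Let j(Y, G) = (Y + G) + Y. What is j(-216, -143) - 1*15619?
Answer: -16194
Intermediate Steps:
j(Y, G) = G + 2*Y (j(Y, G) = (G + Y) + Y = G + 2*Y)
j(-216, -143) - 1*15619 = (-143 + 2*(-216)) - 1*15619 = (-143 - 432) - 15619 = -575 - 15619 = -16194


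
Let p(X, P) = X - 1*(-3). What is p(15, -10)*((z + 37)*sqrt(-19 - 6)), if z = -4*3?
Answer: 2250*I ≈ 2250.0*I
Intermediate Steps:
p(X, P) = 3 + X (p(X, P) = X + 3 = 3 + X)
z = -12
p(15, -10)*((z + 37)*sqrt(-19 - 6)) = (3 + 15)*((-12 + 37)*sqrt(-19 - 6)) = 18*(25*sqrt(-25)) = 18*(25*(5*I)) = 18*(125*I) = 2250*I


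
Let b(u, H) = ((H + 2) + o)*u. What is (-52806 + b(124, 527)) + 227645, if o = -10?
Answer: 239195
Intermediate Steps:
b(u, H) = u*(-8 + H) (b(u, H) = ((H + 2) - 10)*u = ((2 + H) - 10)*u = (-8 + H)*u = u*(-8 + H))
(-52806 + b(124, 527)) + 227645 = (-52806 + 124*(-8 + 527)) + 227645 = (-52806 + 124*519) + 227645 = (-52806 + 64356) + 227645 = 11550 + 227645 = 239195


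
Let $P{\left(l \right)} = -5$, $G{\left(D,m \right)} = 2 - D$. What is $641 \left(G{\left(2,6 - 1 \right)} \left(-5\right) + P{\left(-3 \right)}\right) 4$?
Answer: $-12820$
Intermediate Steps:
$641 \left(G{\left(2,6 - 1 \right)} \left(-5\right) + P{\left(-3 \right)}\right) 4 = 641 \left(\left(2 - 2\right) \left(-5\right) - 5\right) 4 = 641 \left(0 \left(-5\right) - 5\right) 4 = 641 \left(0 - 5\right) 4 = 641 \left(\left(-5\right) 4\right) = 641 \left(-20\right) = -12820$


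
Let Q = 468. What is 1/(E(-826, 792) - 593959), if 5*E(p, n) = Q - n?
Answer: -5/2970119 ≈ -1.6834e-6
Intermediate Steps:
E(p, n) = 468/5 - n/5 (E(p, n) = (468 - n)/5 = 468/5 - n/5)
1/(E(-826, 792) - 593959) = 1/((468/5 - ⅕*792) - 593959) = 1/((468/5 - 792/5) - 593959) = 1/(-324/5 - 593959) = 1/(-2970119/5) = -5/2970119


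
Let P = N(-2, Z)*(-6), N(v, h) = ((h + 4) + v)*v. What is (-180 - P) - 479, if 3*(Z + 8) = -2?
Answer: -579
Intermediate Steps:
Z = -26/3 (Z = -8 + (⅓)*(-2) = -8 - ⅔ = -26/3 ≈ -8.6667)
N(v, h) = v*(4 + h + v) (N(v, h) = ((4 + h) + v)*v = (4 + h + v)*v = v*(4 + h + v))
P = -80 (P = -2*(4 - 26/3 - 2)*(-6) = -2*(-20/3)*(-6) = (40/3)*(-6) = -80)
(-180 - P) - 479 = (-180 - 1*(-80)) - 479 = (-180 + 80) - 479 = -100 - 479 = -579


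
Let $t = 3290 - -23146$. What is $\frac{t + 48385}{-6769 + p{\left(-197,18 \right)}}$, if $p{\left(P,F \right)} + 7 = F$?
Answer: $- \frac{74821}{6758} \approx -11.071$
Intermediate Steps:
$p{\left(P,F \right)} = -7 + F$
$t = 26436$ ($t = 3290 + 23146 = 26436$)
$\frac{t + 48385}{-6769 + p{\left(-197,18 \right)}} = \frac{26436 + 48385}{-6769 + \left(-7 + 18\right)} = \frac{74821}{-6769 + 11} = \frac{74821}{-6758} = 74821 \left(- \frac{1}{6758}\right) = - \frac{74821}{6758}$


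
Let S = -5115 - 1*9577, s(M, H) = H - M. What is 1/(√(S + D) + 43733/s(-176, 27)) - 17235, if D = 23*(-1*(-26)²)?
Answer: 4*(-10496115*√210 + 188434513*I)/(-43733*I + 2436*√210) ≈ -17235.0 - 0.0022697*I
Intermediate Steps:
S = -14692 (S = -5115 - 9577 = -14692)
D = -15548 (D = 23*(-1*676) = 23*(-676) = -15548)
1/(√(S + D) + 43733/s(-176, 27)) - 17235 = 1/(√(-14692 - 15548) + 43733/(27 - 1*(-176))) - 17235 = 1/(√(-30240) + 43733/(27 + 176)) - 17235 = 1/(12*I*√210 + 43733/203) - 17235 = 1/(43733/203 + 12*I*√210) - 17235 = -17235 + 1/(43733/203 + 12*I*√210)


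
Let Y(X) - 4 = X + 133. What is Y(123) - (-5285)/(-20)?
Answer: -17/4 ≈ -4.2500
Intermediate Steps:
Y(X) = 137 + X (Y(X) = 4 + (X + 133) = 4 + (133 + X) = 137 + X)
Y(123) - (-5285)/(-20) = (137 + 123) - (-5285)/(-20) = 260 - (-1)*(-5285)/20 = 260 - 1*1057/4 = 260 - 1057/4 = -17/4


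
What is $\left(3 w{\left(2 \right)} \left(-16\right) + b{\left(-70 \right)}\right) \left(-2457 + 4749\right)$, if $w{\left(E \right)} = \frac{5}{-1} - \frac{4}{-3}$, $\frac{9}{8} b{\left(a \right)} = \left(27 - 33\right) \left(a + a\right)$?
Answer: $2114752$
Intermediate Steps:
$b{\left(a \right)} = - \frac{32 a}{3}$ ($b{\left(a \right)} = \frac{8 \left(27 - 33\right) \left(a + a\right)}{9} = \frac{8 \left(- 6 \cdot 2 a\right)}{9} = \frac{8 \left(- 12 a\right)}{9} = - \frac{32 a}{3}$)
$w{\left(E \right)} = - \frac{11}{3}$ ($w{\left(E \right)} = 5 \left(-1\right) - - \frac{4}{3} = -5 + \frac{4}{3} = - \frac{11}{3}$)
$\left(3 w{\left(2 \right)} \left(-16\right) + b{\left(-70 \right)}\right) \left(-2457 + 4749\right) = \left(3 \left(- \frac{11}{3}\right) \left(-16\right) - - \frac{2240}{3}\right) \left(-2457 + 4749\right) = \left(\left(-11\right) \left(-16\right) + \frac{2240}{3}\right) 2292 = \left(176 + \frac{2240}{3}\right) 2292 = \frac{2768}{3} \cdot 2292 = 2114752$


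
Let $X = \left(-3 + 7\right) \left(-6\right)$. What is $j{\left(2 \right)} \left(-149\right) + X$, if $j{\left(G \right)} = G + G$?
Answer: $-620$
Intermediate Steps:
$j{\left(G \right)} = 2 G$
$X = -24$ ($X = 4 \left(-6\right) = -24$)
$j{\left(2 \right)} \left(-149\right) + X = 2 \cdot 2 \left(-149\right) - 24 = 4 \left(-149\right) - 24 = -596 - 24 = -620$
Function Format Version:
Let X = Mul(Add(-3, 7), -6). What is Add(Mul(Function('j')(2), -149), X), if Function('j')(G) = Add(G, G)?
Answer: -620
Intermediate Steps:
Function('j')(G) = Mul(2, G)
X = -24 (X = Mul(4, -6) = -24)
Add(Mul(Function('j')(2), -149), X) = Add(Mul(Mul(2, 2), -149), -24) = Add(Mul(4, -149), -24) = Add(-596, -24) = -620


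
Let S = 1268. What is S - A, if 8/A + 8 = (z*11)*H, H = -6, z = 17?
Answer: 716424/565 ≈ 1268.0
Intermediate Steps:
A = -4/565 (A = 8/(-8 + (17*11)*(-6)) = 8/(-8 + 187*(-6)) = 8/(-8 - 1122) = 8/(-1130) = 8*(-1/1130) = -4/565 ≈ -0.0070796)
S - A = 1268 - 1*(-4/565) = 1268 + 4/565 = 716424/565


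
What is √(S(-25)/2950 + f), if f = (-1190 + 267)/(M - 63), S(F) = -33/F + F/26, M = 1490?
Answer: I*√1936755575530581/54725450 ≈ 0.80417*I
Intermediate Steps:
S(F) = -33/F + F/26 (S(F) = -33/F + F*(1/26) = -33/F + F/26)
f = -923/1427 (f = (-1190 + 267)/(1490 - 63) = -923/1427 ≈ -0.64681)
√(S(-25)/2950 + f) = √((-33/(-25) + (1/26)*(-25))/2950 - 923/1427) = √((-33*(-1/25) - 25/26)*(1/2950) - 923/1427) = √((33/25 - 25/26)*(1/2950) - 923/1427) = √((233/650)*(1/2950) - 923/1427) = √(233/1917500 - 923/1427) = √(-1769520009/2736272500) = I*√1936755575530581/54725450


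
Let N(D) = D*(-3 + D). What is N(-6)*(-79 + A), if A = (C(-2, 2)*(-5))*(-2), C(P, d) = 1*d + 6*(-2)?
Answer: -9666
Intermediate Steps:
C(P, d) = -12 + d (C(P, d) = d - 12 = -12 + d)
A = -100 (A = ((-12 + 2)*(-5))*(-2) = -10*(-5)*(-2) = 50*(-2) = -100)
N(-6)*(-79 + A) = (-6*(-3 - 6))*(-79 - 100) = -6*(-9)*(-179) = 54*(-179) = -9666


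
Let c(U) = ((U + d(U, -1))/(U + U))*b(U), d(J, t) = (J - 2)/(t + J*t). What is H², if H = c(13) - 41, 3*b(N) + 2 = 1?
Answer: 224430361/132496 ≈ 1693.9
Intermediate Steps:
b(N) = -⅓ (b(N) = -⅔ + (⅓)*1 = -⅔ + ⅓ = -⅓)
d(J, t) = (-2 + J)/(t + J*t)
c(U) = -(U - (-2 + U)/(1 + U))/(6*U) (c(U) = ((U + (-2 + U)/((-1)*(1 + U)))/(U + U))*(-⅓) = ((U - (-2 + U)/(1 + U))/((2*U)))*(-⅓) = ((U - (-2 + U)/(1 + U))*(1/(2*U)))*(-⅓) = ((U - (-2 + U)/(1 + U))/(2*U))*(-⅓) = -(U - (-2 + U)/(1 + U))/(6*U))
H = -14981/364 (H = (⅙)*(-2 - 1*13²)/(13*(1 + 13)) - 41 = (⅙)*(1/13)*(-2 - 1*169)/14 - 41 = (⅙)*(1/13)*(1/14)*(-2 - 169) - 41 = (⅙)*(1/13)*(1/14)*(-171) - 41 = -57/364 - 41 = -14981/364 ≈ -41.157)
H² = (-14981/364)² = 224430361/132496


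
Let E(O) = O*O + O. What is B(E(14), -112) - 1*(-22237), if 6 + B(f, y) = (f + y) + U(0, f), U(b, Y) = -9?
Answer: 22320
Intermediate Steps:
E(O) = O + O² (E(O) = O² + O = O + O²)
B(f, y) = -15 + f + y (B(f, y) = -6 + ((f + y) - 9) = -6 + (-9 + f + y) = -15 + f + y)
B(E(14), -112) - 1*(-22237) = (-15 + 14*(1 + 14) - 112) - 1*(-22237) = (-15 + 14*15 - 112) + 22237 = (-15 + 210 - 112) + 22237 = 83 + 22237 = 22320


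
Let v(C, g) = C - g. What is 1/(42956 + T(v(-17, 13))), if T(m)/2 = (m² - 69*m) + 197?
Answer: 1/49290 ≈ 2.0288e-5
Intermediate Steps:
T(m) = 394 - 138*m + 2*m² (T(m) = 2*((m² - 69*m) + 197) = 2*(197 + m² - 69*m) = 394 - 138*m + 2*m²)
1/(42956 + T(v(-17, 13))) = 1/(42956 + (394 - 138*(-17 - 1*13) + 2*(-17 - 1*13)²)) = 1/(42956 + (394 - 138*(-17 - 13) + 2*(-17 - 13)²)) = 1/(42956 + (394 - 138*(-30) + 2*(-30)²)) = 1/(42956 + (394 + 4140 + 2*900)) = 1/(42956 + (394 + 4140 + 1800)) = 1/(42956 + 6334) = 1/49290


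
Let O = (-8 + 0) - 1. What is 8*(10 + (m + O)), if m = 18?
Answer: 152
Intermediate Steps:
O = -9 (O = -8 - 1 = -9)
8*(10 + (m + O)) = 8*(10 + (18 - 9)) = 8*(10 + 9) = 8*19 = 152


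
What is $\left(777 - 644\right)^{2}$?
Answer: $17689$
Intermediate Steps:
$\left(777 - 644\right)^{2} = 133^{2} = 17689$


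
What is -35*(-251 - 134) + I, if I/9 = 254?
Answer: 15761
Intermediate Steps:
I = 2286 (I = 9*254 = 2286)
-35*(-251 - 134) + I = -35*(-251 - 134) + 2286 = -35*(-385) + 2286 = 13475 + 2286 = 15761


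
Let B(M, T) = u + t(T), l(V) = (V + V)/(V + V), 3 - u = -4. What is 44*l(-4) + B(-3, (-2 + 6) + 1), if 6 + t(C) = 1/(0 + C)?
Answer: 226/5 ≈ 45.200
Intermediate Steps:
u = 7 (u = 3 - 1*(-4) = 3 + 4 = 7)
t(C) = -6 + 1/C (t(C) = -6 + 1/(0 + C) = -6 + 1/C)
l(V) = 1 (l(V) = (2*V)/((2*V)) = (2*V)*(1/(2*V)) = 1)
B(M, T) = 1 + 1/T (B(M, T) = 7 + (-6 + 1/T) = 1 + 1/T)
44*l(-4) + B(-3, (-2 + 6) + 1) = 44*1 + (1 + ((-2 + 6) + 1))/((-2 + 6) + 1) = 44 + (1 + (4 + 1))/(4 + 1) = 44 + (1 + 5)/5 = 44 + (⅕)*6 = 44 + 6/5 = 226/5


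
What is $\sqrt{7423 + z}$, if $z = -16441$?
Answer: $3 i \sqrt{1002} \approx 94.963 i$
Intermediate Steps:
$\sqrt{7423 + z} = \sqrt{7423 - 16441} = \sqrt{-9018} = 3 i \sqrt{1002}$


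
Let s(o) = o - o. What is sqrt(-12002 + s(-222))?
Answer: I*sqrt(12002) ≈ 109.55*I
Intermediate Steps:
s(o) = 0
sqrt(-12002 + s(-222)) = sqrt(-12002 + 0) = sqrt(-12002) = I*sqrt(12002)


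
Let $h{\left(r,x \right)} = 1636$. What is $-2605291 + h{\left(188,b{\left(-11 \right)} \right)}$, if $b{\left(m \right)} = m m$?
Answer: $-2603655$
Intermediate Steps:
$b{\left(m \right)} = m^{2}$
$-2605291 + h{\left(188,b{\left(-11 \right)} \right)} = -2605291 + 1636 = -2603655$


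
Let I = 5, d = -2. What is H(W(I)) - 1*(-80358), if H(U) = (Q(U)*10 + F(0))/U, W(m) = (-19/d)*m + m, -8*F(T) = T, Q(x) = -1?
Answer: 1687514/21 ≈ 80358.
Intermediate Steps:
F(T) = -T/8
W(m) = 21*m/2 (W(m) = (-19/(-2))*m + m = (-19*(-½))*m + m = 19*m/2 + m = 21*m/2)
H(U) = -10/U (H(U) = (-1*10 - ⅛*0)/U = (-10 + 0)/U = -10/U)
H(W(I)) - 1*(-80358) = -10/((21/2)*5) - 1*(-80358) = -10/105/2 + 80358 = -10*2/105 + 80358 = -4/21 + 80358 = 1687514/21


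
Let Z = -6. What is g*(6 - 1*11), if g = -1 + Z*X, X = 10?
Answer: 305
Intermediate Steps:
g = -61 (g = -1 - 6*10 = -1 - 60 = -61)
g*(6 - 1*11) = -61*(6 - 1*11) = -61*(6 - 11) = -61*(-5) = 305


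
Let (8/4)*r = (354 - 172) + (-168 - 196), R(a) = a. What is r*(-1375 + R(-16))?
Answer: 126581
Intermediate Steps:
r = -91 (r = ((354 - 172) + (-168 - 196))/2 = (182 - 364)/2 = (½)*(-182) = -91)
r*(-1375 + R(-16)) = -91*(-1375 - 16) = -91*(-1391) = 126581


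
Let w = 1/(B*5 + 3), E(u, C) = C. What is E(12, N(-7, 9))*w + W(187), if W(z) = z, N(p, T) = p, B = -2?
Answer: 188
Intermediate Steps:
w = -⅐ (w = 1/(-2*5 + 3) = 1/(-10 + 3) = 1/(-7) = -⅐ ≈ -0.14286)
E(12, N(-7, 9))*w + W(187) = -7*(-⅐) + 187 = 1 + 187 = 188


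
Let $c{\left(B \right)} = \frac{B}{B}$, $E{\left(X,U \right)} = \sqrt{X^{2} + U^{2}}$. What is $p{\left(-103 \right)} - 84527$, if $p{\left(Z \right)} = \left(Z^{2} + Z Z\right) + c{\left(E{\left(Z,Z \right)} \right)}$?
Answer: $-63308$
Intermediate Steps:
$E{\left(X,U \right)} = \sqrt{U^{2} + X^{2}}$
$c{\left(B \right)} = 1$
$p{\left(Z \right)} = 1 + 2 Z^{2}$ ($p{\left(Z \right)} = \left(Z^{2} + Z Z\right) + 1 = \left(Z^{2} + Z^{2}\right) + 1 = 2 Z^{2} + 1 = 1 + 2 Z^{2}$)
$p{\left(-103 \right)} - 84527 = \left(1 + 2 \left(-103\right)^{2}\right) - 84527 = \left(1 + 2 \cdot 10609\right) - 84527 = \left(1 + 21218\right) - 84527 = 21219 - 84527 = -63308$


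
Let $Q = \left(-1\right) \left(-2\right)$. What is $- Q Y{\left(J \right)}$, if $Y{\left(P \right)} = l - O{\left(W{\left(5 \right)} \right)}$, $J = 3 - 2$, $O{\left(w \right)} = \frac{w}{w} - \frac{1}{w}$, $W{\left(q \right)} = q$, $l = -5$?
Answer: $\frac{58}{5} \approx 11.6$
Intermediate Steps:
$O{\left(w \right)} = 1 - \frac{1}{w}$
$J = 1$ ($J = 3 - 2 = 1$)
$Y{\left(P \right)} = - \frac{29}{5}$ ($Y{\left(P \right)} = -5 - \frac{-1 + 5}{5} = -5 - \frac{1}{5} \cdot 4 = -5 - \frac{4}{5} = - \frac{29}{5}$)
$Q = 2$
$- Q Y{\left(J \right)} = - \frac{2 \left(-29\right)}{5} = \left(-1\right) \left(- \frac{58}{5}\right) = \frac{58}{5}$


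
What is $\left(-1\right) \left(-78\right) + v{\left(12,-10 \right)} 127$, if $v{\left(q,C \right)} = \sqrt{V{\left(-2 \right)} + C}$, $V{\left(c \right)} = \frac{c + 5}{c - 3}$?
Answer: $78 + \frac{127 i \sqrt{265}}{5} \approx 78.0 + 413.48 i$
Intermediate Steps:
$V{\left(c \right)} = \frac{5 + c}{-3 + c}$
$v{\left(q,C \right)} = \sqrt{- \frac{3}{5} + C}$ ($v{\left(q,C \right)} = \sqrt{\frac{5 - 2}{-3 - 2} + C} = \sqrt{\frac{1}{-5} \cdot 3 + C} = \sqrt{\left(- \frac{1}{5}\right) 3 + C} = \sqrt{- \frac{3}{5} + C}$)
$\left(-1\right) \left(-78\right) + v{\left(12,-10 \right)} 127 = \left(-1\right) \left(-78\right) + \frac{\sqrt{-15 + 25 \left(-10\right)}}{5} \cdot 127 = 78 + \frac{\sqrt{-15 - 250}}{5} \cdot 127 = 78 + \frac{\sqrt{-265}}{5} \cdot 127 = 78 + \frac{i \sqrt{265}}{5} \cdot 127 = 78 + \frac{127 i \sqrt{265}}{5}$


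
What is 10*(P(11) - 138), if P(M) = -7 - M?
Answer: -1560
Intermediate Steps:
10*(P(11) - 138) = 10*((-7 - 1*11) - 138) = 10*((-7 - 11) - 138) = 10*(-18 - 138) = 10*(-156) = -1560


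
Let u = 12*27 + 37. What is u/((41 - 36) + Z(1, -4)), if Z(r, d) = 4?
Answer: 361/9 ≈ 40.111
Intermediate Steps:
u = 361 (u = 324 + 37 = 361)
u/((41 - 36) + Z(1, -4)) = 361/((41 - 36) + 4) = 361/(5 + 4) = 361/9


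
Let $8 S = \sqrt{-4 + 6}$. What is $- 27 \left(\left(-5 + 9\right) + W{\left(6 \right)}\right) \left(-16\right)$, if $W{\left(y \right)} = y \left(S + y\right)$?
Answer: $17280 + 324 \sqrt{2} \approx 17738.0$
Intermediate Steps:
$S = \frac{\sqrt{2}}{8}$ ($S = \frac{\sqrt{-4 + 6}}{8} = \frac{\sqrt{2}}{8} \approx 0.17678$)
$W{\left(y \right)} = y \left(y + \frac{\sqrt{2}}{8}\right)$ ($W{\left(y \right)} = y \left(\frac{\sqrt{2}}{8} + y\right) = y \left(y + \frac{\sqrt{2}}{8}\right)$)
$- 27 \left(\left(-5 + 9\right) + W{\left(6 \right)}\right) \left(-16\right) = - 27 \left(\left(-5 + 9\right) + \frac{1}{8} \cdot 6 \left(\sqrt{2} + 8 \cdot 6\right)\right) \left(-16\right) = - 27 \left(4 + \frac{1}{8} \cdot 6 \left(\sqrt{2} + 48\right)\right) \left(-16\right) = - 27 \left(4 + \frac{1}{8} \cdot 6 \left(48 + \sqrt{2}\right)\right) \left(-16\right) = - 27 \left(4 + \left(36 + \frac{3 \sqrt{2}}{4}\right)\right) \left(-16\right) = - 27 \left(40 + \frac{3 \sqrt{2}}{4}\right) \left(-16\right) = \left(-1080 - \frac{81 \sqrt{2}}{4}\right) \left(-16\right) = 17280 + 324 \sqrt{2}$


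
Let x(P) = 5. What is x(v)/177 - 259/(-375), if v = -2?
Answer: 5302/7375 ≈ 0.71891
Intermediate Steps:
x(v)/177 - 259/(-375) = 5/177 - 259/(-375) = 5*(1/177) - 259*(-1/375) = 5/177 + 259/375 = 5302/7375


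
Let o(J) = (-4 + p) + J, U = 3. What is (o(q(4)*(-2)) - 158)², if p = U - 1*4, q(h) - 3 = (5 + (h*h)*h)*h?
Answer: 519841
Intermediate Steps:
q(h) = 3 + h*(5 + h³) (q(h) = 3 + (5 + (h*h)*h)*h = 3 + (5 + h²*h)*h = 3 + (5 + h³)*h = 3 + h*(5 + h³))
p = -1 (p = 3 - 1*4 = 3 - 4 = -1)
o(J) = -5 + J (o(J) = (-4 - 1) + J = -5 + J)
(o(q(4)*(-2)) - 158)² = ((-5 + (3 + 4⁴ + 5*4)*(-2)) - 158)² = ((-5 + (3 + 256 + 20)*(-2)) - 158)² = ((-5 + 279*(-2)) - 158)² = ((-5 - 558) - 158)² = (-563 - 158)² = (-721)² = 519841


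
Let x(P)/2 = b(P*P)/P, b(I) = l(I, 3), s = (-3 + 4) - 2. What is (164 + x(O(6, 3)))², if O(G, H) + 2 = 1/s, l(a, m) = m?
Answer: 26244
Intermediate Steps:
s = -1 (s = 1 - 2 = -1)
b(I) = 3
O(G, H) = -3 (O(G, H) = -2 + 1/(-1) = -2 - 1 = -3)
x(P) = 6/P (x(P) = 2*(3/P) = 6/P)
(164 + x(O(6, 3)))² = (164 + 6/(-3))² = (164 + 6*(-⅓))² = (164 - 2)² = 162² = 26244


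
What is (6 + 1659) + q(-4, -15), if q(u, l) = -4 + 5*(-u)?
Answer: 1681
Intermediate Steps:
q(u, l) = -4 - 5*u
(6 + 1659) + q(-4, -15) = (6 + 1659) + (-4 - 5*(-4)) = 1665 + (-4 + 20) = 1665 + 16 = 1681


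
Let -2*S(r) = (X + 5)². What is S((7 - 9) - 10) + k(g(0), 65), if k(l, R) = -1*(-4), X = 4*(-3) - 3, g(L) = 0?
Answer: -46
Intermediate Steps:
X = -15 (X = -12 - 3 = -15)
S(r) = -50 (S(r) = -(-15 + 5)²/2 = -½*(-10)² = -½*100 = -50)
k(l, R) = 4
S((7 - 9) - 10) + k(g(0), 65) = -50 + 4 = -46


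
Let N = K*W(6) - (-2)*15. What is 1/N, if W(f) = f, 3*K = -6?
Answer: 1/18 ≈ 0.055556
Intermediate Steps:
K = -2 (K = (⅓)*(-6) = -2)
N = 18 (N = -2*6 - (-2)*15 = -12 - 1*(-30) = -12 + 30 = 18)
1/N = 1/18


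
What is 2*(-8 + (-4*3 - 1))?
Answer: -42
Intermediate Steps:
2*(-8 + (-4*3 - 1)) = 2*(-8 + (-12 - 1)) = 2*(-8 - 13) = 2*(-21) = -42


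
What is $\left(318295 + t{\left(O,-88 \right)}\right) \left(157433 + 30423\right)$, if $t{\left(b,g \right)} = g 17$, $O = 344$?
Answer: $59512592944$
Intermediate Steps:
$t{\left(b,g \right)} = 17 g$
$\left(318295 + t{\left(O,-88 \right)}\right) \left(157433 + 30423\right) = \left(318295 + 17 \left(-88\right)\right) \left(157433 + 30423\right) = \left(318295 - 1496\right) 187856 = 316799 \cdot 187856 = 59512592944$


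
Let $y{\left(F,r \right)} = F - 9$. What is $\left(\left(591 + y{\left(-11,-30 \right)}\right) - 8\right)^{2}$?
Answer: $316969$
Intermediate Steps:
$y{\left(F,r \right)} = -9 + F$
$\left(\left(591 + y{\left(-11,-30 \right)}\right) - 8\right)^{2} = \left(\left(591 - 20\right) - 8\right)^{2} = \left(571 - 8\right)^{2} = 563^{2} = 316969$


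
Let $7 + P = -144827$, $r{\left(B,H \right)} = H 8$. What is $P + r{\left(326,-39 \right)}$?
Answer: $-145146$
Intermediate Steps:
$r{\left(B,H \right)} = 8 H$
$P = -144834$ ($P = -7 - 144827 = -144834$)
$P + r{\left(326,-39 \right)} = -144834 + 8 \left(-39\right) = -144834 - 312 = -145146$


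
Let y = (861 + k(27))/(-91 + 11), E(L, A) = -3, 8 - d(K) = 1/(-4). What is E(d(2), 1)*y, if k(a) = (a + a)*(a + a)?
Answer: 11331/80 ≈ 141.64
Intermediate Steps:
k(a) = 4*a² (k(a) = (2*a)*(2*a) = 4*a²)
d(K) = 33/4 (d(K) = 8 - 1/(-4) = 8 - 1*(-¼) = 8 + ¼ = 33/4)
y = -3777/80 (y = (861 + 4*27²)/(-91 + 11) = (861 + 4*729)/(-80) = (861 + 2916)*(-1/80) = 3777*(-1/80) = -3777/80 ≈ -47.213)
E(d(2), 1)*y = -3*(-3777/80) = 11331/80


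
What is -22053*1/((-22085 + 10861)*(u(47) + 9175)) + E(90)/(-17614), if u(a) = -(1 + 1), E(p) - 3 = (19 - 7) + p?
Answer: -5211061209/906748921864 ≈ -0.0057470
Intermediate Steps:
E(p) = 15 + p (E(p) = 3 + ((19 - 7) + p) = 3 + (12 + p) = 15 + p)
u(a) = -2 (u(a) = -1*2 = -2)
-22053*1/((-22085 + 10861)*(u(47) + 9175)) + E(90)/(-17614) = -22053*1/((-22085 + 10861)*(-2 + 9175)) + (15 + 90)/(-17614) = -22053/(9173*(-11224)) + 105*(-1/17614) = -22053/(-102957752) - 105/17614 = -22053*(-1/102957752) - 105/17614 = 22053/102957752 - 105/17614 = -5211061209/906748921864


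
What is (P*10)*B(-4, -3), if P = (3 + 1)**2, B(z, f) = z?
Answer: -640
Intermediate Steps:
P = 16 (P = 4**2 = 16)
(P*10)*B(-4, -3) = (16*10)*(-4) = 160*(-4) = -640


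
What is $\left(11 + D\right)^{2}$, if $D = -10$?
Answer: $1$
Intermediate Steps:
$\left(11 + D\right)^{2} = \left(11 - 10\right)^{2} = 1^{2} = 1$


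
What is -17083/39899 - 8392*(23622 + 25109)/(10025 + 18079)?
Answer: -2039649771860/140165187 ≈ -14552.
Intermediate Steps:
-17083/39899 - 8392*(23622 + 25109)/(10025 + 18079) = -17083*1/39899 - 8392/(28104/48731) = -17083/39899 - 8392/(28104*(1/48731)) = -17083/39899 - 8392/28104/48731 = -17083/39899 - 8392*48731/28104 = -17083/39899 - 51118819/3513 = -2039649771860/140165187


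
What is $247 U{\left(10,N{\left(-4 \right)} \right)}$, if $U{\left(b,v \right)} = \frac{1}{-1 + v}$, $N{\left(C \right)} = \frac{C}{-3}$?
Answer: $741$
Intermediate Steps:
$N{\left(C \right)} = - \frac{C}{3}$ ($N{\left(C \right)} = C \left(- \frac{1}{3}\right) = - \frac{C}{3}$)
$247 U{\left(10,N{\left(-4 \right)} \right)} = \frac{247}{-1 - - \frac{4}{3}} = \frac{247}{-1 + \frac{4}{3}} = 247 \frac{1}{\frac{1}{3}} = 247 \cdot 3 = 741$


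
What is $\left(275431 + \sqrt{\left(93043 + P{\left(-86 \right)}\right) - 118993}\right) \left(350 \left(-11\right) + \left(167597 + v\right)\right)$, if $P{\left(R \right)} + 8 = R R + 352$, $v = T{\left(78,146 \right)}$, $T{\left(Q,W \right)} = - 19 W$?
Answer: $44336954363 + 160973 i \sqrt{18210} \approx 4.4337 \cdot 10^{10} + 2.1722 \cdot 10^{7} i$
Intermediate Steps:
$v = -2774$ ($v = \left(-19\right) 146 = -2774$)
$P{\left(R \right)} = 344 + R^{2}$ ($P{\left(R \right)} = -8 + \left(R R + 352\right) = -8 + \left(R^{2} + 352\right) = -8 + \left(352 + R^{2}\right) = 344 + R^{2}$)
$\left(275431 + \sqrt{\left(93043 + P{\left(-86 \right)}\right) - 118993}\right) \left(350 \left(-11\right) + \left(167597 + v\right)\right) = \left(275431 + \sqrt{\left(93043 + \left(344 + \left(-86\right)^{2}\right)\right) - 118993}\right) \left(350 \left(-11\right) + \left(167597 - 2774\right)\right) = \left(275431 + \sqrt{\left(93043 + \left(344 + 7396\right)\right) - 118993}\right) \left(-3850 + 164823\right) = \left(275431 + \sqrt{\left(93043 + 7740\right) - 118993}\right) 160973 = \left(275431 + \sqrt{100783 - 118993}\right) 160973 = \left(275431 + \sqrt{-18210}\right) 160973 = \left(275431 + i \sqrt{18210}\right) 160973 = 44336954363 + 160973 i \sqrt{18210}$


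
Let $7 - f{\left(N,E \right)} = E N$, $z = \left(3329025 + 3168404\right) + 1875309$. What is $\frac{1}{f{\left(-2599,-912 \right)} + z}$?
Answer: $\frac{1}{6002457} \approx 1.666 \cdot 10^{-7}$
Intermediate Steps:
$z = 8372738$ ($z = 6497429 + 1875309 = 8372738$)
$f{\left(N,E \right)} = 7 - E N$
$\frac{1}{f{\left(-2599,-912 \right)} + z} = \frac{1}{\left(7 - \left(-912\right) \left(-2599\right)\right) + 8372738} = \frac{1}{\left(7 - 2370288\right) + 8372738} = \frac{1}{-2370281 + 8372738} = \frac{1}{6002457}$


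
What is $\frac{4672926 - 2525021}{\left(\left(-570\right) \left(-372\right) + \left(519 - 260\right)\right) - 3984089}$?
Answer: $- \frac{429581}{754358} \approx -0.56947$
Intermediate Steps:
$\frac{4672926 - 2525021}{\left(\left(-570\right) \left(-372\right) + \left(519 - 260\right)\right) - 3984089} = \frac{2147905}{\left(212040 + \left(519 - 260\right)\right) - 3984089} = \frac{2147905}{\left(212040 + 259\right) - 3984089} = \frac{2147905}{212299 - 3984089} = \frac{2147905}{-3771790} = 2147905 \left(- \frac{1}{3771790}\right) = - \frac{429581}{754358}$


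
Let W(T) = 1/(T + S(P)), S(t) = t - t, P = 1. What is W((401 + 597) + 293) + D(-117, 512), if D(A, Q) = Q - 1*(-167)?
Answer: 876590/1291 ≈ 679.00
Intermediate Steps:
S(t) = 0
D(A, Q) = 167 + Q (D(A, Q) = Q + 167 = 167 + Q)
W(T) = 1/T (W(T) = 1/(T + 0) = 1/T)
W((401 + 597) + 293) + D(-117, 512) = 1/((401 + 597) + 293) + (167 + 512) = 1/(998 + 293) + 679 = 1/1291 + 679 = 876590/1291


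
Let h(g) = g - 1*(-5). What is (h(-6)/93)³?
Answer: -1/804357 ≈ -1.2432e-6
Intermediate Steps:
h(g) = 5 + g (h(g) = g + 5 = 5 + g)
(h(-6)/93)³ = ((5 - 6)/93)³ = (-1*1/93)³ = (-1/93)³ = -1/804357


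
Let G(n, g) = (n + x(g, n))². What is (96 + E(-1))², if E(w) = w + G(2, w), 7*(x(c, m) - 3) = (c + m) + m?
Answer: 37197801/2401 ≈ 15493.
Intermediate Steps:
x(c, m) = 3 + c/7 + 2*m/7 (x(c, m) = 3 + ((c + m) + m)/7 = 3 + (c + 2*m)/7 = 3 + (c/7 + 2*m/7) = 3 + c/7 + 2*m/7)
G(n, g) = (3 + g/7 + 9*n/7)² (G(n, g) = (n + (3 + g/7 + 2*n/7))² = (3 + g/7 + 9*n/7)²)
E(w) = w + (39 + w)²/49 (E(w) = w + (21 + w + 9*2)²/49 = w + (21 + w + 18)²/49 = w + (39 + w)²/49)
(96 + E(-1))² = (96 + (-1 + (39 - 1)²/49))² = (96 + (-1 + (1/49)*38²))² = (96 + (-1 + (1/49)*1444))² = (96 + (-1 + 1444/49))² = (96 + 1395/49)² = (6099/49)² = 37197801/2401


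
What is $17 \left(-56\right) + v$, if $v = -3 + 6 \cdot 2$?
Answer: $-943$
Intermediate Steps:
$v = 9$ ($v = -3 + 12 = 9$)
$17 \left(-56\right) + v = 17 \left(-56\right) + 9 = -952 + 9 = -943$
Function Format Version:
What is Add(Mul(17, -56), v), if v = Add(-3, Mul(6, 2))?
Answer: -943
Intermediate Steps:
v = 9 (v = Add(-3, 12) = 9)
Add(Mul(17, -56), v) = Add(Mul(17, -56), 9) = Add(-952, 9) = -943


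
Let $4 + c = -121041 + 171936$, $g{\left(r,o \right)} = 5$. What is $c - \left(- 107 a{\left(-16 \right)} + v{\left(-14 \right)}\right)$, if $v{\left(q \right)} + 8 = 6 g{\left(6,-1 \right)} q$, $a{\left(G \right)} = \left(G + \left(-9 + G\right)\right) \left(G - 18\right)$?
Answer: $200477$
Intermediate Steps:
$a{\left(G \right)} = \left(-18 + G\right) \left(-9 + 2 G\right)$ ($a{\left(G \right)} = \left(-9 + 2 G\right) \left(-18 + G\right) = \left(-18 + G\right) \left(-9 + 2 G\right)$)
$v{\left(q \right)} = -8 + 30 q$ ($v{\left(q \right)} = -8 + 6 \cdot 5 q = -8 + 30 q$)
$c = 50891$ ($c = -4 + \left(-121041 + 171936\right) = -4 + 50895 = 50891$)
$c - \left(- 107 a{\left(-16 \right)} + v{\left(-14 \right)}\right) = 50891 - \left(- 107 \left(162 - -720 + 2 \left(-16\right)^{2}\right) + \left(-8 + 30 \left(-14\right)\right)\right) = 50891 - \left(- 107 \left(162 + 720 + 2 \cdot 256\right) - 428\right) = 50891 - \left(- 107 \left(162 + 720 + 512\right) - 428\right) = 50891 - \left(\left(-107\right) 1394 - 428\right) = 50891 - \left(-149158 - 428\right) = 50891 - -149586 = 50891 + 149586 = 200477$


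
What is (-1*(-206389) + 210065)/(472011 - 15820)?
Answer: 416454/456191 ≈ 0.91289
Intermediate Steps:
(-1*(-206389) + 210065)/(472011 - 15820) = (206389 + 210065)/456191 = 416454*(1/456191) = 416454/456191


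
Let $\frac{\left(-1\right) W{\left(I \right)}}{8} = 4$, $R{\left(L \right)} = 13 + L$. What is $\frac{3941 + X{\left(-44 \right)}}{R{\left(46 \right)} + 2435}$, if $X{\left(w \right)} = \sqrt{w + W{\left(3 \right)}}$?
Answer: $\frac{3941}{2494} + \frac{i \sqrt{19}}{1247} \approx 1.5802 + 0.0034955 i$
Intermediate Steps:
$W{\left(I \right)} = -32$ ($W{\left(I \right)} = \left(-8\right) 4 = -32$)
$X{\left(w \right)} = \sqrt{-32 + w}$ ($X{\left(w \right)} = \sqrt{w - 32} = \sqrt{-32 + w}$)
$\frac{3941 + X{\left(-44 \right)}}{R{\left(46 \right)} + 2435} = \frac{3941 + \sqrt{-32 - 44}}{\left(13 + 46\right) + 2435} = \frac{3941 + \sqrt{-76}}{59 + 2435} = \frac{3941 + 2 i \sqrt{19}}{2494} = \left(3941 + 2 i \sqrt{19}\right) \frac{1}{2494} = \frac{3941}{2494} + \frac{i \sqrt{19}}{1247}$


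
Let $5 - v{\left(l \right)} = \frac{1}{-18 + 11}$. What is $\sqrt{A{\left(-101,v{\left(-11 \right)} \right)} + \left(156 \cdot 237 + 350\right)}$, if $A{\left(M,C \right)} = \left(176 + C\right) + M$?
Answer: $\frac{\sqrt{1832705}}{7} \approx 193.4$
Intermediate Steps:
$v{\left(l \right)} = \frac{36}{7}$ ($v{\left(l \right)} = 5 - \frac{1}{-18 + 11} = 5 - \frac{1}{-7} = 5 - - \frac{1}{7} = 5 + \frac{1}{7} = \frac{36}{7}$)
$A{\left(M,C \right)} = 176 + C + M$
$\sqrt{A{\left(-101,v{\left(-11 \right)} \right)} + \left(156 \cdot 237 + 350\right)} = \sqrt{\left(176 + \frac{36}{7} - 101\right) + \left(156 \cdot 237 + 350\right)} = \sqrt{\frac{561}{7} + \left(36972 + 350\right)} = \sqrt{\frac{561}{7} + 37322} = \sqrt{\frac{261815}{7}} = \frac{\sqrt{1832705}}{7}$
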